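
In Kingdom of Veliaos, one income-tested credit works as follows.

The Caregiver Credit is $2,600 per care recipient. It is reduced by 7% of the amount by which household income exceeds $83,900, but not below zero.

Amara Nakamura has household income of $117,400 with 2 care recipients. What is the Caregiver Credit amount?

Caregiver Credit: base = 2 × $2,600 = $5,200. 7% of the $33,500 excess over $83,900 is $2,345; credit = $5,200 − $2,345 = $2,855.

$2,855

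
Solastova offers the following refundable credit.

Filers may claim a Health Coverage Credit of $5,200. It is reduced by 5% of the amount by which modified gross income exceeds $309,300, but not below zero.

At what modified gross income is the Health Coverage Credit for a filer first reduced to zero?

$413,300

The credit falls by 5% of each dollar above $309,300, so it reaches zero when the excess is $5,200 / 5% = $104,000: income = $309,300 + $104,000 = $413,300.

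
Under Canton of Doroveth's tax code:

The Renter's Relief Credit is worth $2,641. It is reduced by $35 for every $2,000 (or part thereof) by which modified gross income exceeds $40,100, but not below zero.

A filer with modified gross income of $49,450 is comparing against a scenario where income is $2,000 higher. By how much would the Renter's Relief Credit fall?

$35

At $49,450 — income exceeds $40,100 by $9,350, which is 5 full-or-partial $2,000 increments; reduction = 5 × $35 = $175, leaving $2,466.
At $51,450 — income exceeds $40,100 by $11,350, which is 6 full-or-partial $2,000 increments; reduction = 6 × $35 = $210, leaving $2,431.
Lost: $2,466 − $2,431 = $35.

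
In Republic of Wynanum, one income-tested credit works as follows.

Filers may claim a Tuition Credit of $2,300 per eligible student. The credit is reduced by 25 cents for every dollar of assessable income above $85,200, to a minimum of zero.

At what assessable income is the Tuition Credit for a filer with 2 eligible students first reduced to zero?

$103,600

Full credit = 2 × $2,300 = $4,600.
The credit falls by 25% of each dollar above $85,200, so it reaches zero when the excess is $4,600 / 25% = $18,400: income = $85,200 + $18,400 = $103,600.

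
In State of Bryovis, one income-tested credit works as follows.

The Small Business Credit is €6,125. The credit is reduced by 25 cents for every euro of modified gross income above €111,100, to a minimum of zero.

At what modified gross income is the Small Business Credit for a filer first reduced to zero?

The credit falls by 25% of each euro above €111,100, so it reaches zero when the excess is €6,125 / 25% = €24,500: income = €111,100 + €24,500 = €135,600.

€135,600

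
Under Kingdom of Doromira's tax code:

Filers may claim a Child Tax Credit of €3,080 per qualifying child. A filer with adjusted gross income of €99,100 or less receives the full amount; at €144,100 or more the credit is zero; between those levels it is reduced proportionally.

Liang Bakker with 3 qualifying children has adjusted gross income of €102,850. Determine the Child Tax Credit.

€8,470

Child Tax Credit: base = 3 × €3,080 = €9,240. €102,850 is €3,750 into a €45,000 phase-out range, leaving 41,250/45,000 of the credit: €9,240 × 41,250/45,000 = €8,470.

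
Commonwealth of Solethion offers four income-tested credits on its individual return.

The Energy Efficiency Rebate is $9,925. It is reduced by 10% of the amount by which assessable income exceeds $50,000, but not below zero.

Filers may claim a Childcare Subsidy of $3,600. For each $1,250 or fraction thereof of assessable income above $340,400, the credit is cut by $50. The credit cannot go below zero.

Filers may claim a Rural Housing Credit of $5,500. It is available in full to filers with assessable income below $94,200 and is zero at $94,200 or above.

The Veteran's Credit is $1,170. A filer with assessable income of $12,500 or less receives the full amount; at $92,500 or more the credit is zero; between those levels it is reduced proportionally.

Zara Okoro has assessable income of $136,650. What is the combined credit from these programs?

Energy Efficiency Rebate: 10% of the $86,650 excess over $50,000 is $8,665; credit = $9,925 − $8,665 = $1,260.
Childcare Subsidy: $136,650 is at or below the $340,400 threshold, so the full $3,600 applies.
Rural Housing Credit: $136,650 meets or exceeds the $94,200 cutoff, so the credit is $0.
Veteran's Credit: $136,650 is at or above $92,500, so the credit is $0.
Total: $1,260 + $3,600 + $0 + $0 = $4,860.

$4,860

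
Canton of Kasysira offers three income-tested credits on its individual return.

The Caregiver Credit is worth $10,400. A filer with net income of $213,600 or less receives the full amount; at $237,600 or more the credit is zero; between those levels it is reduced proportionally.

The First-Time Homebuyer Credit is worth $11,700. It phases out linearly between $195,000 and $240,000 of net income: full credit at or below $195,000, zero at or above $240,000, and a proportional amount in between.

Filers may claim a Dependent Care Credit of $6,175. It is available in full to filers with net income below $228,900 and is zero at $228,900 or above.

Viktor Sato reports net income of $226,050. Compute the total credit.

Caregiver Credit: $226,050 is $12,450 into a $24,000 phase-out range, leaving 11,550/24,000 of the credit: $10,400 × 11,550/24,000 = $5,005.
First-Time Homebuyer Credit: $226,050 is $31,050 into a $45,000 phase-out range, leaving 13,950/45,000 of the credit: $11,700 × 13,950/45,000 = $3,627.
Dependent Care Credit: $226,050 is below the $228,900 cutoff, so the full $6,175 applies.
Total: $5,005 + $3,627 + $6,175 = $14,807.

$14,807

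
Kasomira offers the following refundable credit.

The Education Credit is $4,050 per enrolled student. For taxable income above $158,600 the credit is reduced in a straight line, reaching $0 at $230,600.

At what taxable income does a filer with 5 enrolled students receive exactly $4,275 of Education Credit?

Full credit = 5 × $4,050 = $20,250.
$4,275 is 4,275/20,250 of the full $20,250, so 15,975/20,250 of the $72,000 range has been used: income = $158,600 + $72,000 × 15,975/20,250 = $215,400.

$215,400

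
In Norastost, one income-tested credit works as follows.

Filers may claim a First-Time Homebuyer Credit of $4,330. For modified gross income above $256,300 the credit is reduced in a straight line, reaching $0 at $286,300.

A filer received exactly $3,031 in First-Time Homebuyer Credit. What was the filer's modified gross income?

$3,031 is 3,031/4,330 of the full $4,330, so 1,299/4,330 of the $30,000 range has been used: income = $256,300 + $30,000 × 1,299/4,330 = $265,300.

$265,300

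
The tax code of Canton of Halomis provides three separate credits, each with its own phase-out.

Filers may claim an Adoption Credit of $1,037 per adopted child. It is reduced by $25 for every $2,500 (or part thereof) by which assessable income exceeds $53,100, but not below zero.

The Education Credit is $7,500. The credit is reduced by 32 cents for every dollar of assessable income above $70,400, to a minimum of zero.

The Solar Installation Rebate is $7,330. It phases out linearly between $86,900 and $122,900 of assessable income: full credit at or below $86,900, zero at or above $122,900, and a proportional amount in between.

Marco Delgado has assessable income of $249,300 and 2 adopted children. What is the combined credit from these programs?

Adoption Credit: base = 2 × $1,037 = $2,074. income exceeds $53,100 by $196,200, which is 79 full-or-partial $2,500 increments; reduction = 79 × $25 = $1,975, leaving $99.
Education Credit: 32% of the $178,900 excess over $70,400 is $57,248 ≥ base, so the credit is $0.
Solar Installation Rebate: $249,300 is at or above $122,900, so the credit is $0.
Total: $99 + $0 + $0 = $99.

$99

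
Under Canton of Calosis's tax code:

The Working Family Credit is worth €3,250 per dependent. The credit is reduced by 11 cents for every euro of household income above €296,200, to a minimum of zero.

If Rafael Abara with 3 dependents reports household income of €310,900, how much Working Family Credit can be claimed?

€8,133

Working Family Credit: base = 3 × €3,250 = €9,750. 11% of the €14,700 excess over €296,200 is €1,617; credit = €9,750 − €1,617 = €8,133.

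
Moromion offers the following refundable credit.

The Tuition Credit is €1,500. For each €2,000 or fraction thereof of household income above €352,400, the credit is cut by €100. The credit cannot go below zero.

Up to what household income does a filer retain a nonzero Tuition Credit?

After 14 increments the reduction is 14 × €100 = €1,400, leaving €100; one more increment wipes it out. Increment 14 ends at excess 14 × €2,000 = €28,000, so the highest qualifying income is €352,400 + €28,000 = €380,400.

€380,400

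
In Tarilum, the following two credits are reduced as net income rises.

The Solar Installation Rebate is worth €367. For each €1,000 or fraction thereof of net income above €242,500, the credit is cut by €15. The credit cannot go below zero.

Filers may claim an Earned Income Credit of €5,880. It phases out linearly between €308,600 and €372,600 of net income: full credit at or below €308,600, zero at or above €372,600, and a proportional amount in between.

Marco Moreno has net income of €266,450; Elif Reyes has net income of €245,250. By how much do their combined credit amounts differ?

€315

Marco (€266,450): Solar Installation Rebate: income exceeds €242,500 by €23,950, which is 24 full-or-partial €1,000 increments; reduction = 24 × €15 = €360, leaving €7. Earned Income Credit: €266,450 is at or below the €308,600 threshold, so the full €5,880 applies. total €7 + €5,880 = €5,887
Elif (€245,250): Solar Installation Rebate: income exceeds €242,500 by €2,750, which is 3 full-or-partial €1,000 increments; reduction = 3 × €15 = €45, leaving €322. Earned Income Credit: €245,250 is at or below the €308,600 threshold, so the full €5,880 applies. total €322 + €5,880 = €6,202
Difference: |€5,887 − €6,202| = €315.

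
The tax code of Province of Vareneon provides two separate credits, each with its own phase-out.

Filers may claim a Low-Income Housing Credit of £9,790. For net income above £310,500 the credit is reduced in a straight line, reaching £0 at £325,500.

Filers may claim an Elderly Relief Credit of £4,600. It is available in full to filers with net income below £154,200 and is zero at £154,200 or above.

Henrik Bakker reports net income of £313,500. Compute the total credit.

£7,832

Low-Income Housing Credit: £313,500 is £3,000 into a £15,000 phase-out range, leaving 12,000/15,000 of the credit: £9,790 × 12,000/15,000 = £7,832.
Elderly Relief Credit: £313,500 meets or exceeds the £154,200 cutoff, so the credit is £0.
Total: £7,832 + £0 = £7,832.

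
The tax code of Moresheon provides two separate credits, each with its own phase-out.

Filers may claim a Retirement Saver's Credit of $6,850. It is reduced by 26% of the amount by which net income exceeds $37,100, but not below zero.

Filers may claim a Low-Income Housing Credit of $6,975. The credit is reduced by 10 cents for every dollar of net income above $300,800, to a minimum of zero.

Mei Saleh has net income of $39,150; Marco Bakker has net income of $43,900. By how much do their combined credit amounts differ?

$1,235

Mei ($39,150): Retirement Saver's Credit: 26% of the $2,050 excess over $37,100 is $533; credit = $6,850 − $533 = $6,317. Low-Income Housing Credit: $39,150 is at or below the $300,800 threshold, so the full $6,975 applies. total $6,317 + $6,975 = $13,292
Marco ($43,900): Retirement Saver's Credit: 26% of the $6,800 excess over $37,100 is $1,768; credit = $6,850 − $1,768 = $5,082. Low-Income Housing Credit: $43,900 is at or below the $300,800 threshold, so the full $6,975 applies. total $5,082 + $6,975 = $12,057
Difference: |$13,292 − $12,057| = $1,235.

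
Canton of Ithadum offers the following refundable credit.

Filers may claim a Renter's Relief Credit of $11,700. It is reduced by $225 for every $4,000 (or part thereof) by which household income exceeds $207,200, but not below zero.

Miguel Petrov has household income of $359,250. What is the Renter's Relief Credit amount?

Renter's Relief Credit: income exceeds $207,200 by $152,050, which is 39 full-or-partial $4,000 increments; reduction = 39 × $225 = $8,775, leaving $2,925.

$2,925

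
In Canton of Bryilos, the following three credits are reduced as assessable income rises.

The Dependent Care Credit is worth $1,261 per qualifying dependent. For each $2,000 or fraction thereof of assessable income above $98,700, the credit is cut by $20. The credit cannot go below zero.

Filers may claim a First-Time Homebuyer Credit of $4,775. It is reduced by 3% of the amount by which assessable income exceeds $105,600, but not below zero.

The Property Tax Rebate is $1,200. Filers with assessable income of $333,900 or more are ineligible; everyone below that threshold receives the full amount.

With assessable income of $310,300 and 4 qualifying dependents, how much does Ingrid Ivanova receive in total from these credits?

$4,124

Dependent Care Credit: base = 4 × $1,261 = $5,044. income exceeds $98,700 by $211,600, which is 106 full-or-partial $2,000 increments; reduction = 106 × $20 = $2,120, leaving $2,924.
First-Time Homebuyer Credit: 3% of the $204,700 excess over $105,600 is $6,141 ≥ base, so the credit is $0.
Property Tax Rebate: $310,300 is below the $333,900 cutoff, so the full $1,200 applies.
Total: $2,924 + $0 + $1,200 = $4,124.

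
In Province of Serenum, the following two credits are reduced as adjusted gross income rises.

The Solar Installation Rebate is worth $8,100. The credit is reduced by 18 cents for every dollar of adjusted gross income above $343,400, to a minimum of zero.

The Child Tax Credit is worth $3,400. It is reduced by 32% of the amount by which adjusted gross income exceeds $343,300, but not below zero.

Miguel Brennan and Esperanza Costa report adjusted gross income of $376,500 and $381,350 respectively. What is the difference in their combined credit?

Miguel ($376,500): Solar Installation Rebate: 18% of the $33,100 excess over $343,400 is $5,958; credit = $8,100 − $5,958 = $2,142. Child Tax Credit: 32% of the $33,200 excess over $343,300 is $10,624 ≥ base, so the credit is $0. total $2,142 + $0 = $2,142
Esperanza ($381,350): Solar Installation Rebate: 18% of the $37,950 excess over $343,400 is $6,831; credit = $8,100 − $6,831 = $1,269. Child Tax Credit: 32% of the $38,050 excess over $343,300 is $12,176 ≥ base, so the credit is $0. total $1,269 + $0 = $1,269
Difference: |$2,142 − $1,269| = $873.

$873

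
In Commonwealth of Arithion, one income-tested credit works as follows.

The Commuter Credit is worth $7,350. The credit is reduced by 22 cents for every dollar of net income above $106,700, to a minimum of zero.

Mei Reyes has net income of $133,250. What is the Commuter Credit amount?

$1,509

Commuter Credit: 22% of the $26,550 excess over $106,700 is $5,841; credit = $7,350 − $5,841 = $1,509.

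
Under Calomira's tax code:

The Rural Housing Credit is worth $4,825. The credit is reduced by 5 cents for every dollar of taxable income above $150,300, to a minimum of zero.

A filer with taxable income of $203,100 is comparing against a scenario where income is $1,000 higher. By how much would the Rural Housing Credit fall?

$50

At $203,100 — 5% of the $52,800 excess over $150,300 is $2,640; credit = $4,825 − $2,640 = $2,185.
At $204,100 — 5% of the $53,800 excess over $150,300 is $2,690; credit = $4,825 − $2,690 = $2,135.
Lost: $2,185 − $2,135 = $50.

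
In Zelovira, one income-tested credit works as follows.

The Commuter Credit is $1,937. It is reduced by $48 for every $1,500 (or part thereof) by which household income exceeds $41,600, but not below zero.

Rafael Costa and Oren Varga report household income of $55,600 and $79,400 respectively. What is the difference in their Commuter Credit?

Rafael ($55,600): Commuter Credit: income exceeds $41,600 by $14,000, which is 10 full-or-partial $1,500 increments; reduction = 10 × $48 = $480, leaving $1,457.
Oren ($79,400): Commuter Credit: income exceeds $41,600 by $37,800, which is 26 full-or-partial $1,500 increments; reduction = 26 × $48 = $1,248, leaving $689.
Difference: |$1,457 − $689| = $768.

$768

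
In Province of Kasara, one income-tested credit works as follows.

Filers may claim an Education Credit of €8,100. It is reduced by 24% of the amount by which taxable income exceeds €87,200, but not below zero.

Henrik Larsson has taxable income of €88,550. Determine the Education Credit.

Education Credit: 24% of the €1,350 excess over €87,200 is €324; credit = €8,100 − €324 = €7,776.

€7,776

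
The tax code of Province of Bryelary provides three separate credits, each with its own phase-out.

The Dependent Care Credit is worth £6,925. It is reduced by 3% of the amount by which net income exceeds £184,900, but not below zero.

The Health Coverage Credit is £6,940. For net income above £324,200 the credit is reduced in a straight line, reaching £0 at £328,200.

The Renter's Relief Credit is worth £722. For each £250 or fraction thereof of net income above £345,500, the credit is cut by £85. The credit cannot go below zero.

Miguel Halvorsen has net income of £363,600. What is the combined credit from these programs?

£1,564

Dependent Care Credit: 3% of the £178,700 excess over £184,900 is £5,361; credit = £6,925 − £5,361 = £1,564.
Health Coverage Credit: £363,600 is at or above £328,200, so the credit is £0.
Renter's Relief Credit: income exceeds £345,500 by £18,100 → 73 increments × £85 = £6,205 ≥ base, so the credit is £0.
Total: £1,564 + £0 + £0 = £1,564.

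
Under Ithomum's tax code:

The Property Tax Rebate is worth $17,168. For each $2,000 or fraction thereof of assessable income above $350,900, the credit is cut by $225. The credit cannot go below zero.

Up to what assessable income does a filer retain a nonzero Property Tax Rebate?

After 76 increments the reduction is 76 × $225 = $17,100, leaving $68; one more increment wipes it out. Increment 76 ends at excess 76 × $2,000 = $152,000, so the highest qualifying income is $350,900 + $152,000 = $502,900.

$502,900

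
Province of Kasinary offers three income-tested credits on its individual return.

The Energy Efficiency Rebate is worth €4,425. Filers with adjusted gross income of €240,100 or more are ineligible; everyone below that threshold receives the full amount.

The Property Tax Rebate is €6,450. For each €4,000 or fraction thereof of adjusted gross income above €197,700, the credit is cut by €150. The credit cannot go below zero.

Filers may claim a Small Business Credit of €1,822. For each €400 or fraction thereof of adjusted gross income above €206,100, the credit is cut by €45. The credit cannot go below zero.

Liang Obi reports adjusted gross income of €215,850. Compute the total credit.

€10,822

Energy Efficiency Rebate: €215,850 is below the €240,100 cutoff, so the full €4,425 applies.
Property Tax Rebate: income exceeds €197,700 by €18,150, which is 5 full-or-partial €4,000 increments; reduction = 5 × €150 = €750, leaving €5,700.
Small Business Credit: income exceeds €206,100 by €9,750, which is 25 full-or-partial €400 increments; reduction = 25 × €45 = €1,125, leaving €697.
Total: €4,425 + €5,700 + €697 = €10,822.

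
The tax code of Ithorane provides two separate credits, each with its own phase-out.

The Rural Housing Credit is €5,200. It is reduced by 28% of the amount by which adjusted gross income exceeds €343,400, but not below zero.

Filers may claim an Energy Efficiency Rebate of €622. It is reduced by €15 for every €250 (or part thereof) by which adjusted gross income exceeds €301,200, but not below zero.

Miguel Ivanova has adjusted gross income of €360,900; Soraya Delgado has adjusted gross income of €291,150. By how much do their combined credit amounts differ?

€5,522

Miguel (€360,900): Rural Housing Credit: 28% of the €17,500 excess over €343,400 is €4,900; credit = €5,200 − €4,900 = €300. Energy Efficiency Rebate: income exceeds €301,200 by €59,700 → 239 increments × €15 = €3,585 ≥ base, so the credit is €0. total €300 + €0 = €300
Soraya (€291,150): Rural Housing Credit: €291,150 is at or below the €343,400 threshold, so the full €5,200 applies. Energy Efficiency Rebate: €291,150 is at or below the €301,200 threshold, so the full €622 applies. total €5,200 + €622 = €5,822
Difference: |€300 − €5,822| = €5,522.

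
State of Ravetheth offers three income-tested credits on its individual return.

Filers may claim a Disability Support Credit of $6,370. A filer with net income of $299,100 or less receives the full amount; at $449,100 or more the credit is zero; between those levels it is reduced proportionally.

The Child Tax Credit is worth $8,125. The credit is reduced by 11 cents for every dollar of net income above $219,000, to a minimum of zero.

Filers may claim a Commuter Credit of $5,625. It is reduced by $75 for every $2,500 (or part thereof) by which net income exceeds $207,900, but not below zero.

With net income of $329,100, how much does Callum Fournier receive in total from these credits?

Disability Support Credit: $329,100 is $30,000 into a $150,000 phase-out range, leaving 120,000/150,000 of the credit: $6,370 × 120,000/150,000 = $5,096.
Child Tax Credit: 11% of the $110,100 excess over $219,000 is $12,111 ≥ base, so the credit is $0.
Commuter Credit: income exceeds $207,900 by $121,200, which is 49 full-or-partial $2,500 increments; reduction = 49 × $75 = $3,675, leaving $1,950.
Total: $5,096 + $0 + $1,950 = $7,046.

$7,046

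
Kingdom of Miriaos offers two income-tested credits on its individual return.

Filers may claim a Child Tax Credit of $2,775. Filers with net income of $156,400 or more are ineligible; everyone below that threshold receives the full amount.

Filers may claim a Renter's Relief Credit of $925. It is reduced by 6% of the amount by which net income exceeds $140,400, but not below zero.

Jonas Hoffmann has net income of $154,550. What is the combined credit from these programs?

Child Tax Credit: $154,550 is below the $156,400 cutoff, so the full $2,775 applies.
Renter's Relief Credit: 6% of the $14,150 excess over $140,400 is $849; credit = $925 − $849 = $76.
Total: $2,775 + $76 = $2,851.

$2,851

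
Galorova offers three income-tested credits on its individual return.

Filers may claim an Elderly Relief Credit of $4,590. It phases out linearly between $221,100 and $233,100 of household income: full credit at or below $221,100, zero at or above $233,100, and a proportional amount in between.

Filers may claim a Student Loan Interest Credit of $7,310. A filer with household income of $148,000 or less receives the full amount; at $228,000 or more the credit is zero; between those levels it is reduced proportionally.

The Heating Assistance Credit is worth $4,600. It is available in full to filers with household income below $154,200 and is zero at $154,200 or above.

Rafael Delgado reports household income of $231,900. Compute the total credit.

Elderly Relief Credit: $231,900 is $10,800 into a $12,000 phase-out range, leaving 1,200/12,000 of the credit: $4,590 × 1,200/12,000 = $459.
Student Loan Interest Credit: $231,900 is at or above $228,000, so the credit is $0.
Heating Assistance Credit: $231,900 meets or exceeds the $154,200 cutoff, so the credit is $0.
Total: $459 + $0 + $0 = $459.

$459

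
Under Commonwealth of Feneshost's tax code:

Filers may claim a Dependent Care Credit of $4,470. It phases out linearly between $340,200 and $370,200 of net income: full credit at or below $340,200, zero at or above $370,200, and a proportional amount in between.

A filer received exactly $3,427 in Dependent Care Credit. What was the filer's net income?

$3,427 is 3,427/4,470 of the full $4,470, so 1,043/4,470 of the $30,000 range has been used: income = $340,200 + $30,000 × 1,043/4,470 = $347,200.

$347,200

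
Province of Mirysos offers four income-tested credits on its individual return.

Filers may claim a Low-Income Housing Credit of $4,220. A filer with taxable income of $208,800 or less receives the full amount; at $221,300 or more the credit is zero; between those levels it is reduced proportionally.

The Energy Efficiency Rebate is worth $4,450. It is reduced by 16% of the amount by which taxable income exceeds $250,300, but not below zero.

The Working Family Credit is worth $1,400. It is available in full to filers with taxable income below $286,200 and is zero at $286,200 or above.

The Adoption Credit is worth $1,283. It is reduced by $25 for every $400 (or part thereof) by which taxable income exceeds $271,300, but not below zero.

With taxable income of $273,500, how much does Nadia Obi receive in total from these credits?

$3,271

Low-Income Housing Credit: $273,500 is at or above $221,300, so the credit is $0.
Energy Efficiency Rebate: 16% of the $23,200 excess over $250,300 is $3,712; credit = $4,450 − $3,712 = $738.
Working Family Credit: $273,500 is below the $286,200 cutoff, so the full $1,400 applies.
Adoption Credit: income exceeds $271,300 by $2,200, which is 6 full-or-partial $400 increments; reduction = 6 × $25 = $150, leaving $1,133.
Total: $0 + $738 + $1,400 + $1,133 = $3,271.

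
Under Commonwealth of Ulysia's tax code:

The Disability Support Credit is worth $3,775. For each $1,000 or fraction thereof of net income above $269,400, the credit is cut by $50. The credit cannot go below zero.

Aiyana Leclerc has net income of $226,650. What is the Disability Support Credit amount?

$3,775

Disability Support Credit: $226,650 is at or below the $269,400 threshold, so the full $3,775 applies.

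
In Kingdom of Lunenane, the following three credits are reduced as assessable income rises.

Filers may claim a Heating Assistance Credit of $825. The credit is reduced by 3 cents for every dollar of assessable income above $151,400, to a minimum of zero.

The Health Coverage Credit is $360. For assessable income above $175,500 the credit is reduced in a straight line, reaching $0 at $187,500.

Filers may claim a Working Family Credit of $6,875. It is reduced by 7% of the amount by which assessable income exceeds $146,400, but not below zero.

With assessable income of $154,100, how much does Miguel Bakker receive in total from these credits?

Heating Assistance Credit: 3% of the $2,700 excess over $151,400 is $81; credit = $825 − $81 = $744.
Health Coverage Credit: $154,100 is at or below the $175,500 threshold, so the full $360 applies.
Working Family Credit: 7% of the $7,700 excess over $146,400 is $539; credit = $6,875 − $539 = $6,336.
Total: $744 + $360 + $6,336 = $7,440.

$7,440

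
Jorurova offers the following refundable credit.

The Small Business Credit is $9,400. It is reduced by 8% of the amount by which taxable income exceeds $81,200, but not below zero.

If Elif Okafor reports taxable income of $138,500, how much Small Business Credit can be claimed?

Small Business Credit: 8% of the $57,300 excess over $81,200 is $4,584; credit = $9,400 − $4,584 = $4,816.

$4,816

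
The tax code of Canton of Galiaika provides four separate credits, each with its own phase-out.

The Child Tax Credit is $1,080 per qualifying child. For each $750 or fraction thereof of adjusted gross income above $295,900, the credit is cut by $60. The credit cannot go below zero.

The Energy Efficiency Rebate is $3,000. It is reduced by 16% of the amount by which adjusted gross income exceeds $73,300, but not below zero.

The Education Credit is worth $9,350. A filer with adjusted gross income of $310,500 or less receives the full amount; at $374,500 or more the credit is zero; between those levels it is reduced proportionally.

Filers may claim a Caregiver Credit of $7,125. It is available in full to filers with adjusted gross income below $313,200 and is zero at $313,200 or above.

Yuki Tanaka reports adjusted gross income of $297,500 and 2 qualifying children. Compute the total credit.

Child Tax Credit: base = 2 × $1,080 = $2,160. income exceeds $295,900 by $1,600, which is 3 full-or-partial $750 increments; reduction = 3 × $60 = $180, leaving $1,980.
Energy Efficiency Rebate: 16% of the $224,200 excess over $73,300 is $35,872 ≥ base, so the credit is $0.
Education Credit: $297,500 is at or below the $310,500 threshold, so the full $9,350 applies.
Caregiver Credit: $297,500 is below the $313,200 cutoff, so the full $7,125 applies.
Total: $1,980 + $0 + $9,350 + $7,125 = $18,455.

$18,455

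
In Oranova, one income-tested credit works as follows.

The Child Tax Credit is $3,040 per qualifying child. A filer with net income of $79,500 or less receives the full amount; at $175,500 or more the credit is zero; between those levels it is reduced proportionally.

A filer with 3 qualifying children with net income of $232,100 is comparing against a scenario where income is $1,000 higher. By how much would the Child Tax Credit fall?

$0

At $232,100 — base = 3 × $3,040 = $9,120. $232,100 is at or above $175,500, so the credit is $0.
At $233,100 — base = 3 × $3,040 = $9,120. $233,100 is at or above $175,500, so the credit is $0.
Lost: $0 − $0 = $0.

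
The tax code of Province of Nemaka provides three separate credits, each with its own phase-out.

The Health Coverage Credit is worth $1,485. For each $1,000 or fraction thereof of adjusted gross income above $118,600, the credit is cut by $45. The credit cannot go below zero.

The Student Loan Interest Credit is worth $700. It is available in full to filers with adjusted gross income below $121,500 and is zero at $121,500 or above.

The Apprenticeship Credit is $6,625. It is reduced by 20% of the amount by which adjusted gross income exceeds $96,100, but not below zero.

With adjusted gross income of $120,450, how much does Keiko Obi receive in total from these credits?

Health Coverage Credit: income exceeds $118,600 by $1,850, which is 2 full-or-partial $1,000 increments; reduction = 2 × $45 = $90, leaving $1,395.
Student Loan Interest Credit: $120,450 is below the $121,500 cutoff, so the full $700 applies.
Apprenticeship Credit: 20% of the $24,350 excess over $96,100 is $4,870; credit = $6,625 − $4,870 = $1,755.
Total: $1,395 + $700 + $1,755 = $3,850.

$3,850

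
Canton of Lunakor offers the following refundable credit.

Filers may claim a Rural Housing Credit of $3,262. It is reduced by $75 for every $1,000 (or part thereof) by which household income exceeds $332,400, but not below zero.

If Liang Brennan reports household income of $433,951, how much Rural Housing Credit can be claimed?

$0

Rural Housing Credit: income exceeds $332,400 by $101,551 → 102 increments × $75 = $7,650 ≥ base, so the credit is $0.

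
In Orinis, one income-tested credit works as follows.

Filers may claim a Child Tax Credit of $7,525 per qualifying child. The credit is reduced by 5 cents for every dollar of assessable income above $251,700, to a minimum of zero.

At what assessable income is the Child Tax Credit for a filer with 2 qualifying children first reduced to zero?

$552,700

Full credit = 2 × $7,525 = $15,050.
The credit falls by 5% of each dollar above $251,700, so it reaches zero when the excess is $15,050 / 5% = $301,000: income = $251,700 + $301,000 = $552,700.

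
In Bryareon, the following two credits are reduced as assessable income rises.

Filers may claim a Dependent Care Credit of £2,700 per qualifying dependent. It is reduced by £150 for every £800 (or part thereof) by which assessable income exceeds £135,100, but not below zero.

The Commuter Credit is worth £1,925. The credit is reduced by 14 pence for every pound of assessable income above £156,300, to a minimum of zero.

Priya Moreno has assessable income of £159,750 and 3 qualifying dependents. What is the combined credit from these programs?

Dependent Care Credit: base = 3 × £2,700 = £8,100. income exceeds £135,100 by £24,650, which is 31 full-or-partial £800 increments; reduction = 31 × £150 = £4,650, leaving £3,450.
Commuter Credit: 14% of the £3,450 excess over £156,300 is £483; credit = £1,925 − £483 = £1,442.
Total: £3,450 + £1,442 = £4,892.

£4,892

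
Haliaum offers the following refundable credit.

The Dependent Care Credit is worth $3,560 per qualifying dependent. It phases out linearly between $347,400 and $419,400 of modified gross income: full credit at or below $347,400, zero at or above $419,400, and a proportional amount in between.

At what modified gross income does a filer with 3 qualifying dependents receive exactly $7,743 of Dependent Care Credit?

$367,200

Full credit = 3 × $3,560 = $10,680.
$7,743 is 7,743/10,680 of the full $10,680, so 2,937/10,680 of the $72,000 range has been used: income = $347,400 + $72,000 × 2,937/10,680 = $367,200.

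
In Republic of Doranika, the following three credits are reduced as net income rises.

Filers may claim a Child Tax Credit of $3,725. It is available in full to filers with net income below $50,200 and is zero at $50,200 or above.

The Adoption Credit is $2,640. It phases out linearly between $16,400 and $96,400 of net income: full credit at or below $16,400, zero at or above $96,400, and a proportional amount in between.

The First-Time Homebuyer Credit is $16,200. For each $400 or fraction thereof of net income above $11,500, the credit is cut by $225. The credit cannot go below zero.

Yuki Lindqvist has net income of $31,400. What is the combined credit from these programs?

$10,820

Child Tax Credit: $31,400 is below the $50,200 cutoff, so the full $3,725 applies.
Adoption Credit: $31,400 is $15,000 into a $80,000 phase-out range, leaving 65,000/80,000 of the credit: $2,640 × 65,000/80,000 = $2,145.
First-Time Homebuyer Credit: income exceeds $11,500 by $19,900, which is 50 full-or-partial $400 increments; reduction = 50 × $225 = $11,250, leaving $4,950.
Total: $3,725 + $2,145 + $4,950 = $10,820.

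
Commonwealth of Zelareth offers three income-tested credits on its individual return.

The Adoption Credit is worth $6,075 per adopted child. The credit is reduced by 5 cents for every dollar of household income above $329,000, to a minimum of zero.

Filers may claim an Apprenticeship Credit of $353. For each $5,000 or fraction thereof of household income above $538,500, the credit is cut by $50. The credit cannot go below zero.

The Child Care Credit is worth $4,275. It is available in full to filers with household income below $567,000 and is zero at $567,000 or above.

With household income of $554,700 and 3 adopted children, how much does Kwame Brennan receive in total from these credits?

$11,368

Adoption Credit: base = 3 × $6,075 = $18,225. 5% of the $225,700 excess over $329,000 is $11,285; credit = $18,225 − $11,285 = $6,940.
Apprenticeship Credit: income exceeds $538,500 by $16,200, which is 4 full-or-partial $5,000 increments; reduction = 4 × $50 = $200, leaving $153.
Child Care Credit: $554,700 is below the $567,000 cutoff, so the full $4,275 applies.
Total: $6,940 + $153 + $4,275 = $11,368.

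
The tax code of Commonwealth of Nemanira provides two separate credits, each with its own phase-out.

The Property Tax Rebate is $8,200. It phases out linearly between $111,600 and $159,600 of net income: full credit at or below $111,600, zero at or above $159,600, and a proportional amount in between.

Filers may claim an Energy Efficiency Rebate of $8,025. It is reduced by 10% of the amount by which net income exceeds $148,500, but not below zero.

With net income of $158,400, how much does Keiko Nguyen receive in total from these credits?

$7,240

Property Tax Rebate: $158,400 is $46,800 into a $48,000 phase-out range, leaving 1,200/48,000 of the credit: $8,200 × 1,200/48,000 = $205.
Energy Efficiency Rebate: 10% of the $9,900 excess over $148,500 is $990; credit = $8,025 − $990 = $7,035.
Total: $205 + $7,035 = $7,240.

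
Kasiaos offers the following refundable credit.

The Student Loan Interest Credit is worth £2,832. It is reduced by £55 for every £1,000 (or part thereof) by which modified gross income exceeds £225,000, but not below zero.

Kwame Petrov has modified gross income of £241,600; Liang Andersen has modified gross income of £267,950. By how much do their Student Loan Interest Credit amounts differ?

£1,430

Kwame (£241,600): Student Loan Interest Credit: income exceeds £225,000 by £16,600, which is 17 full-or-partial £1,000 increments; reduction = 17 × £55 = £935, leaving £1,897.
Liang (£267,950): Student Loan Interest Credit: income exceeds £225,000 by £42,950, which is 43 full-or-partial £1,000 increments; reduction = 43 × £55 = £2,365, leaving £467.
Difference: |£1,897 − £467| = £1,430.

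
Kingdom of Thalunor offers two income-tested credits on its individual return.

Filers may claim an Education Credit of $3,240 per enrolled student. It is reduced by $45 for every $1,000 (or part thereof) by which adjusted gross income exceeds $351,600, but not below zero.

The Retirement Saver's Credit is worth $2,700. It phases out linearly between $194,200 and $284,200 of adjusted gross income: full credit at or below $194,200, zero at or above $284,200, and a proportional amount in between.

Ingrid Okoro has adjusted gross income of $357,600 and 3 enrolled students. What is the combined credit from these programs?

$9,450

Education Credit: base = 3 × $3,240 = $9,720. income exceeds $351,600 by $6,000, which is 6 full-or-partial $1,000 increments; reduction = 6 × $45 = $270, leaving $9,450.
Retirement Saver's Credit: $357,600 is at or above $284,200, so the credit is $0.
Total: $9,450 + $0 = $9,450.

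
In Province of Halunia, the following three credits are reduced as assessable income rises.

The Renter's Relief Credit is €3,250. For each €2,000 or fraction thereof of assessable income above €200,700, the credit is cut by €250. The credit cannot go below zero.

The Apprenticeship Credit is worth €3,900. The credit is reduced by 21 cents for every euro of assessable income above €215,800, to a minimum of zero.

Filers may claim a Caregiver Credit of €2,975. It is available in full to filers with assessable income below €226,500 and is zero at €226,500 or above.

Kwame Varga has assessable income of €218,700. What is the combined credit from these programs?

Renter's Relief Credit: income exceeds €200,700 by €18,000, which is 9 full-or-partial €2,000 increments; reduction = 9 × €250 = €2,250, leaving €1,000.
Apprenticeship Credit: 21% of the €2,900 excess over €215,800 is €609; credit = €3,900 − €609 = €3,291.
Caregiver Credit: €218,700 is below the €226,500 cutoff, so the full €2,975 applies.
Total: €1,000 + €3,291 + €2,975 = €7,266.

€7,266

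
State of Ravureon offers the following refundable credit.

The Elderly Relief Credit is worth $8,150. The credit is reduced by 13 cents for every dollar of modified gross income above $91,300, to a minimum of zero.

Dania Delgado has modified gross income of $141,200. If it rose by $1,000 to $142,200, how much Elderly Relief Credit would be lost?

$130

At $141,200 — 13% of the $49,900 excess over $91,300 is $6,487; credit = $8,150 − $6,487 = $1,663.
At $142,200 — 13% of the $50,900 excess over $91,300 is $6,617; credit = $8,150 − $6,617 = $1,533.
Lost: $1,663 − $1,533 = $130.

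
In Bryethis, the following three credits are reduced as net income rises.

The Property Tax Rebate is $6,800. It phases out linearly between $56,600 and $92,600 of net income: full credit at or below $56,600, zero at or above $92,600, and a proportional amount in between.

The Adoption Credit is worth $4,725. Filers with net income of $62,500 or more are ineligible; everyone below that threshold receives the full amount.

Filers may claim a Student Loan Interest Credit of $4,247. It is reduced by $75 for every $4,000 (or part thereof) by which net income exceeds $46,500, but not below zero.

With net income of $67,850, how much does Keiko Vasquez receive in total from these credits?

$8,472

Property Tax Rebate: $67,850 is $11,250 into a $36,000 phase-out range, leaving 24,750/36,000 of the credit: $6,800 × 24,750/36,000 = $4,675.
Adoption Credit: $67,850 meets or exceeds the $62,500 cutoff, so the credit is $0.
Student Loan Interest Credit: income exceeds $46,500 by $21,350, which is 6 full-or-partial $4,000 increments; reduction = 6 × $75 = $450, leaving $3,797.
Total: $4,675 + $0 + $3,797 = $8,472.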